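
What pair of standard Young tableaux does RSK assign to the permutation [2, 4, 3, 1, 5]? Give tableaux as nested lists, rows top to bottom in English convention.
Insert each entry of the permutation into P by Schensted row insertion, recording in Q the position of each new cell.

After inserting 2: P = [[2]].
After inserting 4: P = [[2, 4]].
After inserting 3: P = [[2, 3], [4]].
After inserting 1: P = [[1, 3], [2], [4]].
After inserting 5: P = [[1, 3, 5], [2], [4]].

So P = [[1, 3, 5], [2], [4]], Q = [[1, 2, 5], [3], [4]].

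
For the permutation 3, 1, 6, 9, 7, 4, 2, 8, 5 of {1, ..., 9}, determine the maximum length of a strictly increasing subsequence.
4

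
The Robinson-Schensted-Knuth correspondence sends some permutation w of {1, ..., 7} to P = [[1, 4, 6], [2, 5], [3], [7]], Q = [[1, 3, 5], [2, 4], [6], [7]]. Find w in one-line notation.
3 2 7 5 6 4 1

Reverse the RSK construction: for i from n down to 1, find the cell of Q containing i, remove the entry at that cell from P, and reverse-bump it up through P; the value ejected from row 1 is w(i).

Step i=7: Q has 7 at row 4, column 1; remove 7 from row 4 of P and reverse-bump: 7 enters row 3 and ejects 3; 3 enters row 2 and ejects 2; 2 enters row 1 and ejects 1. So w(7) = 1. P is now [[2, 4, 6], [3, 5], [7]].
Step i=6: Q has 6 at row 3, column 1; remove 7 from row 3 of P and reverse-bump: 7 enters row 2 and ejects 5; 5 enters row 1 and ejects 4. So w(6) = 4. P is now [[2, 5, 6], [3, 7]].
Step i=5: Q has 5 at row 1, column 3; remove that cell from P, ejecting 6. So w(5) = 6. P is now [[2, 5], [3, 7]].
Step i=4: Q has 4 at row 2, column 2; remove 7 from row 2 of P and reverse-bump: 7 enters row 1 and ejects 5. So w(4) = 5. P is now [[2, 7], [3]].
Step i=3: Q has 3 at row 1, column 2; remove that cell from P, ejecting 7. So w(3) = 7. P is now [[2], [3]].
Step i=2: Q has 2 at row 2, column 1; remove 3 from row 2 of P and reverse-bump: 3 enters row 1 and ejects 2. So w(2) = 2. P is now [[3]].
Step i=1: Q has 1 at row 1, column 1; remove that cell from P, ejecting 3. So w(1) = 3. P is now [].

So w = 3 2 7 5 6 4 1.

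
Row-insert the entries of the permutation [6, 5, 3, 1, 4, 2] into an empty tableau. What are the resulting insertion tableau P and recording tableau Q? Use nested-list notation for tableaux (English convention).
P = [[1, 2], [3, 4], [5], [6]], Q = [[1, 5], [2, 6], [3], [4]]

Insert each entry of the permutation into P by Schensted row insertion, recording in Q the position of each new cell.

After inserting 6: P = [[6]].
After inserting 5: P = [[5], [6]].
After inserting 3: P = [[3], [5], [6]].
After inserting 1: P = [[1], [3], [5], [6]].
After inserting 4: P = [[1, 4], [3], [5], [6]].
After inserting 2: P = [[1, 2], [3, 4], [5], [6]].

So P = [[1, 2], [3, 4], [5], [6]], Q = [[1, 5], [2, 6], [3], [4]].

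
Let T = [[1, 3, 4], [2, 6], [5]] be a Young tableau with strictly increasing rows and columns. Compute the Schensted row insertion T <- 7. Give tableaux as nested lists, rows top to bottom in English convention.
7 is larger than every entry of row 1, so it is appended to row 1. The new tableau is [[1, 3, 4, 7], [2, 6], [5]].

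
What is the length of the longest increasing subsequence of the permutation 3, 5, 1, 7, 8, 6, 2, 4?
4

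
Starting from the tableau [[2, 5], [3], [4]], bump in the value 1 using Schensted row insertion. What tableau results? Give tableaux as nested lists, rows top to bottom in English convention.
In row 1, 1 replaces 2 (the leftmost entry greater than 1); 2 is bumped to row 2. In row 2, 2 replaces 3 (the leftmost entry greater than 2); 3 is bumped to row 3. In row 3, 3 replaces 4 (the leftmost entry greater than 3); 4 is bumped to row 4. 4 starts a new row 4. The new tableau is [[1, 5], [2], [3], [4]].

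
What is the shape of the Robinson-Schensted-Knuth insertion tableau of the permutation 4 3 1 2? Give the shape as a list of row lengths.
RSK row insertion gives P = [[1, 2], [3], [4]], which has shape [2, 1, 1].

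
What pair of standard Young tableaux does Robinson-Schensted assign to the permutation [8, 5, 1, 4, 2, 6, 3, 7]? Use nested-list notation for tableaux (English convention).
Insert each entry of the permutation into P by Schensted row insertion, recording in Q the position of each new cell.

Insert 8: appended to row 1. P = [[8]], Q = [[1]].
Insert 5: 5 bumps 8 from row 1; 8 starts row 2. P = [[5], [8]], Q = [[1], [2]].
Insert 1: 1 bumps 5 from row 1; 5 bumps 8 from row 2; 8 starts row 3. P = [[1], [5], [8]], Q = [[1], [2], [3]].
Insert 4: appended to row 1. P = [[1, 4], [5], [8]], Q = [[1, 4], [2], [3]].
Insert 2: 2 bumps 4 from row 1; 4 bumps 5 from row 2; 5 bumps 8 from row 3; 8 starts row 4. P = [[1, 2], [4], [5], [8]], Q = [[1, 4], [2], [3], [5]].
Insert 6: appended to row 1. P = [[1, 2, 6], [4], [5], [8]], Q = [[1, 4, 6], [2], [3], [5]].
Insert 3: 3 bumps 6 from row 1; 6 appends to row 2. P = [[1, 2, 3], [4, 6], [5], [8]], Q = [[1, 4, 6], [2, 7], [3], [5]].
Insert 7: appended to row 1. P = [[1, 2, 3, 7], [4, 6], [5], [8]], Q = [[1, 4, 6, 8], [2, 7], [3], [5]].

So P = [[1, 2, 3, 7], [4, 6], [5], [8]], Q = [[1, 4, 6, 8], [2, 7], [3], [5]].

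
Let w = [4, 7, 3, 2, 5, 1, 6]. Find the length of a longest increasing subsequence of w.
3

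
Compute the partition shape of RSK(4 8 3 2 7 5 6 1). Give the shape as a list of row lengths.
Row-insert each entry into an empty tableau.

After inserting 4: P = [[4]].
After inserting 8: P = [[4, 8]].
After inserting 3: P = [[3, 8], [4]].
After inserting 2: P = [[2, 8], [3], [4]].
After inserting 7: P = [[2, 7], [3, 8], [4]].
After inserting 5: P = [[2, 5], [3, 7], [4, 8]].
After inserting 6: P = [[2, 5, 6], [3, 7], [4, 8]].
After inserting 1: P = [[1, 5, 6], [2, 7], [3, 8], [4]].

The final insertion tableau P = [[1, 5, 6], [2, 7], [3, 8], [4]] has shape [3, 2, 2, 1].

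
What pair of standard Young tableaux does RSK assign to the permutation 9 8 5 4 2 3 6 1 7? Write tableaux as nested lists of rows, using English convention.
Insert each entry of the permutation into P by Schensted row insertion, recording in Q the position of each new cell.

Insert 9: appended to row 1. P = [[9]], Q = [[1]].
Insert 8: 8 bumps 9 from row 1; 9 starts row 2. P = [[8], [9]], Q = [[1], [2]].
Insert 5: 5 bumps 8 from row 1; 8 bumps 9 from row 2; 9 starts row 3. P = [[5], [8], [9]], Q = [[1], [2], [3]].
Insert 4: 4 bumps 5 from row 1; 5 bumps 8 from row 2; 8 bumps 9 from row 3; 9 starts row 4. P = [[4], [5], [8], [9]], Q = [[1], [2], [3], [4]].
Insert 2: 2 bumps 4 from row 1; 4 bumps 5 from row 2; 5 bumps 8 from row 3; 8 bumps 9 from row 4; 9 starts row 5. P = [[2], [4], [5], [8], [9]], Q = [[1], [2], [3], [4], [5]].
Insert 3: appended to row 1. P = [[2, 3], [4], [5], [8], [9]], Q = [[1, 6], [2], [3], [4], [5]].
Insert 6: appended to row 1. P = [[2, 3, 6], [4], [5], [8], [9]], Q = [[1, 6, 7], [2], [3], [4], [5]].
Insert 1: 1 bumps 2 from row 1; 2 bumps 4 from row 2; 4 bumps 5 from row 3; 5 bumps 8 from row 4; 8 bumps 9 from row 5; 9 starts row 6. P = [[1, 3, 6], [2], [4], [5], [8], [9]], Q = [[1, 6, 7], [2], [3], [4], [5], [8]].
Insert 7: appended to row 1. P = [[1, 3, 6, 7], [2], [4], [5], [8], [9]], Q = [[1, 6, 7, 9], [2], [3], [4], [5], [8]].

So P = [[1, 3, 6, 7], [2], [4], [5], [8], [9]], Q = [[1, 6, 7, 9], [2], [3], [4], [5], [8]].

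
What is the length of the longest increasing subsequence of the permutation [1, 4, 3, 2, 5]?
3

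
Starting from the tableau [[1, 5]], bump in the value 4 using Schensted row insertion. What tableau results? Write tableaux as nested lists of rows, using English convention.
In row 1, 4 replaces 5 (the leftmost entry greater than 4); 5 is bumped to row 2. 5 starts a new row 2. The new tableau is [[1, 4], [5]].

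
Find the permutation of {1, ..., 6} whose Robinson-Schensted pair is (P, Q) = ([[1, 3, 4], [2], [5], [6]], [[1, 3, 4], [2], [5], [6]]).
Reverse the RSK construction: for i from n down to 1, find the cell of Q containing i, remove the entry at that cell from P, and reverse-bump it up through P; the value ejected from row 1 is w(i).

Step i=6: Q has 6 at row 4, column 1; remove 6 from row 4 of P and reverse-bump: 6 enters row 3 and ejects 5; 5 enters row 2 and ejects 2; 2 enters row 1 and ejects 1. So w(6) = 1. P is now [[2, 3, 4], [5], [6]].
Step i=5: Q has 5 at row 3, column 1; remove 6 from row 3 of P and reverse-bump: 6 enters row 2 and ejects 5; 5 enters row 1 and ejects 4. So w(5) = 4. P is now [[2, 3, 5], [6]].
Step i=4: Q has 4 at row 1, column 3; remove that cell from P, ejecting 5. So w(4) = 5. P is now [[2, 3], [6]].
Step i=3: Q has 3 at row 1, column 2; remove that cell from P, ejecting 3. So w(3) = 3. P is now [[2], [6]].
Step i=2: Q has 2 at row 2, column 1; remove 6 from row 2 of P and reverse-bump: 6 enters row 1 and ejects 2. So w(2) = 2. P is now [[6]].
Step i=1: Q has 1 at row 1, column 1; remove that cell from P, ejecting 6. So w(1) = 6. P is now [].

So w = 6 2 3 5 4 1.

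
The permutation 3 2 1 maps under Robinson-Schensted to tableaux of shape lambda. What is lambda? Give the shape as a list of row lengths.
Row-insert each entry into an empty tableau.

After inserting 3: P = [[3]].
After inserting 2: P = [[2], [3]].
After inserting 1: P = [[1], [2], [3]].

The final insertion tableau P = [[1], [2], [3]] has shape [1, 1, 1].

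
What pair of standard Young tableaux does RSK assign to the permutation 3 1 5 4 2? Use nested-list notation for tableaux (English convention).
P = [[1, 2], [3, 4], [5]], Q = [[1, 3], [2, 4], [5]]

Insert each entry of the permutation into P by Schensted row insertion, recording in Q the position of each new cell.

Insert 3: appended to row 1. P = [[3]].
Insert 1: 1 bumps 3 from row 1; 3 starts row 2. P = [[1], [3]].
Insert 5: appended to row 1. P = [[1, 5], [3]].
Insert 4: 4 bumps 5 from row 1; 5 appends to row 2. P = [[1, 4], [3, 5]].
Insert 2: 2 bumps 4 from row 1; 4 bumps 5 from row 2; 5 starts row 3. P = [[1, 2], [3, 4], [5]].

So P = [[1, 2], [3, 4], [5]], Q = [[1, 3], [2, 4], [5]].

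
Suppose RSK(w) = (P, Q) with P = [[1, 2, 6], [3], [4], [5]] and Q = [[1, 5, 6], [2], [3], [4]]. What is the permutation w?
5 4 3 1 2 6

Reverse the RSK construction: for i from n down to 1, find the cell of Q containing i, remove the entry at that cell from P, and reverse-bump it up through P; the value ejected from row 1 is w(i).

Step i=6: Q has 6 at row 1, column 3; remove that cell from P, ejecting 6. So w(6) = 6. P is now [[1, 2], [3], [4], [5]].
Step i=5: Q has 5 at row 1, column 2; remove that cell from P, ejecting 2. So w(5) = 2. P is now [[1], [3], [4], [5]].
Step i=4: Q has 4 at row 4, column 1; remove 5 from row 4 of P and reverse-bump: 5 enters row 3 and ejects 4; 4 enters row 2 and ejects 3; 3 enters row 1 and ejects 1. So w(4) = 1. P is now [[3], [4], [5]].
Step i=3: Q has 3 at row 3, column 1; remove 5 from row 3 of P and reverse-bump: 5 enters row 2 and ejects 4; 4 enters row 1 and ejects 3. So w(3) = 3. P is now [[4], [5]].
Step i=2: Q has 2 at row 2, column 1; remove 5 from row 2 of P and reverse-bump: 5 enters row 1 and ejects 4. So w(2) = 4. P is now [[5]].
Step i=1: Q has 1 at row 1, column 1; remove that cell from P, ejecting 5. So w(1) = 5. P is now [].

So w = 5 4 3 1 2 6.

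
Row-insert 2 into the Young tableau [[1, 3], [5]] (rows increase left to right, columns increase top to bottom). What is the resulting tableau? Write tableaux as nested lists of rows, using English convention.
In row 1, 2 replaces 3 (the leftmost entry greater than 2); 3 is bumped to row 2. In row 2, 3 replaces 5 (the leftmost entry greater than 3); 5 is bumped to row 3. 5 starts a new row 3. The new tableau is [[1, 2], [3], [5]].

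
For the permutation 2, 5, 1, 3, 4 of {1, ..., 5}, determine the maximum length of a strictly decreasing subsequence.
2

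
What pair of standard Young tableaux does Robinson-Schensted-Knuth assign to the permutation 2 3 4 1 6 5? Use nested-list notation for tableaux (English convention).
Insert each entry of the permutation into P by Schensted row insertion, recording in Q the position of each new cell.

After inserting 2: P = [[2]].
After inserting 3: P = [[2, 3]].
After inserting 4: P = [[2, 3, 4]].
After inserting 1: P = [[1, 3, 4], [2]].
After inserting 6: P = [[1, 3, 4, 6], [2]].
After inserting 5: P = [[1, 3, 4, 5], [2, 6]].

So P = [[1, 3, 4, 5], [2, 6]], Q = [[1, 2, 3, 5], [4, 6]].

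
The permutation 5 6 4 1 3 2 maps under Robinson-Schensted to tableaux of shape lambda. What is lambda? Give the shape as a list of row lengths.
[2, 2, 1, 1]

Row-insert each entry into an empty tableau.

After inserting 5: P = [[5]].
After inserting 6: P = [[5, 6]].
After inserting 4: P = [[4, 6], [5]].
After inserting 1: P = [[1, 6], [4], [5]].
After inserting 3: P = [[1, 3], [4, 6], [5]].
After inserting 2: P = [[1, 2], [3, 6], [4], [5]].

The final insertion tableau P = [[1, 2], [3, 6], [4], [5]] has shape [2, 2, 1, 1].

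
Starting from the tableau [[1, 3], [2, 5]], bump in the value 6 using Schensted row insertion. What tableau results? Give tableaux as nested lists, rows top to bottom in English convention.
[[1, 3, 6], [2, 5]]

6 is larger than every entry of row 1, so it is appended to row 1. The new tableau is [[1, 3, 6], [2, 5]].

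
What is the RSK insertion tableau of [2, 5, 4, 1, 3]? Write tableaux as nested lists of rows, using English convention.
P = [[1, 3], [2, 4], [5]]

After inserting 2: P = [[2]].
After inserting 5: P = [[2, 5]].
After inserting 4: P = [[2, 4], [5]].
After inserting 1: P = [[1, 4], [2], [5]].
After inserting 3: P = [[1, 3], [2, 4], [5]].

So P = [[1, 3], [2, 4], [5]].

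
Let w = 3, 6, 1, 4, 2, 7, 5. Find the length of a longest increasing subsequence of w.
3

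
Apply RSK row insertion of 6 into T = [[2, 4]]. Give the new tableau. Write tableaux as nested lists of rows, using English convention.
[[2, 4, 6]]

6 is larger than every entry of row 1, so it is appended to row 1. The new tableau is [[2, 4, 6]].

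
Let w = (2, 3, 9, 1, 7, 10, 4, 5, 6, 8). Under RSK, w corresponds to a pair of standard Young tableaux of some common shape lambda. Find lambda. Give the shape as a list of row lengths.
[6, 3, 1]

Row-insert each entry into an empty tableau.

After inserting 2: P = [[2]].
After inserting 3: P = [[2, 3]].
After inserting 9: P = [[2, 3, 9]].
After inserting 1: P = [[1, 3, 9], [2]].
After inserting 7: P = [[1, 3, 7], [2, 9]].
After inserting 10: P = [[1, 3, 7, 10], [2, 9]].
After inserting 4: P = [[1, 3, 4, 10], [2, 7], [9]].
After inserting 5: P = [[1, 3, 4, 5], [2, 7, 10], [9]].
After inserting 6: P = [[1, 3, 4, 5, 6], [2, 7, 10], [9]].
After inserting 8: P = [[1, 3, 4, 5, 6, 8], [2, 7, 10], [9]].

The final insertion tableau P = [[1, 3, 4, 5, 6, 8], [2, 7, 10], [9]] has shape [6, 3, 1].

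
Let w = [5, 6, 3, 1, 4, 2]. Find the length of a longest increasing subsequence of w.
2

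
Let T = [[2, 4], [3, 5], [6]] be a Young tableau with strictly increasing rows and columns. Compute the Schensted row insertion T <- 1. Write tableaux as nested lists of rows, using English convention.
[[1, 4], [2, 5], [3], [6]]

In row 1, 1 replaces 2 (the leftmost entry greater than 1); 2 is bumped to row 2. In row 2, 2 replaces 3 (the leftmost entry greater than 2); 3 is bumped to row 3. In row 3, 3 replaces 6 (the leftmost entry greater than 3); 6 is bumped to row 4. 6 starts a new row 4. The new tableau is [[1, 4], [2, 5], [3], [6]].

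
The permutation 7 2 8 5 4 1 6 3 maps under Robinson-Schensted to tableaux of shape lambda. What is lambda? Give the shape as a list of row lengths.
[3, 2, 2, 1]

Row-insert each entry into an empty tableau.

After inserting 7: P = [[7]].
After inserting 2: P = [[2], [7]].
After inserting 8: P = [[2, 8], [7]].
After inserting 5: P = [[2, 5], [7, 8]].
After inserting 4: P = [[2, 4], [5, 8], [7]].
After inserting 1: P = [[1, 4], [2, 8], [5], [7]].
After inserting 6: P = [[1, 4, 6], [2, 8], [5], [7]].
After inserting 3: P = [[1, 3, 6], [2, 4], [5, 8], [7]].

The final insertion tableau P = [[1, 3, 6], [2, 4], [5, 8], [7]] has shape [3, 2, 2, 1].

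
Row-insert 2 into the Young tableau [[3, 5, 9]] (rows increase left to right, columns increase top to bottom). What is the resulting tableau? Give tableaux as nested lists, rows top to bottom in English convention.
[[2, 5, 9], [3]]

In row 1, 2 replaces 3 (the leftmost entry greater than 2); 3 is bumped to row 2. 3 starts a new row 2. The new tableau is [[2, 5, 9], [3]].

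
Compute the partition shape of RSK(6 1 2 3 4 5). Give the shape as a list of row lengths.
[5, 1]

Row-insert each entry into an empty tableau.

After inserting 6: P = [[6]].
After inserting 1: P = [[1], [6]].
After inserting 2: P = [[1, 2], [6]].
After inserting 3: P = [[1, 2, 3], [6]].
After inserting 4: P = [[1, 2, 3, 4], [6]].
After inserting 5: P = [[1, 2, 3, 4, 5], [6]].

The final insertion tableau P = [[1, 2, 3, 4, 5], [6]] has shape [5, 1].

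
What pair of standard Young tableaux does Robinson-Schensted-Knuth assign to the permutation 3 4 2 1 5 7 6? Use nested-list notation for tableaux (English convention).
Insert each entry of the permutation into P by Schensted row insertion, recording in Q the position of each new cell.

Insert 3: appended to row 1. P = [[3]].
Insert 4: appended to row 1. P = [[3, 4]].
Insert 2: 2 bumps 3 from row 1; 3 starts row 2. P = [[2, 4], [3]].
Insert 1: 1 bumps 2 from row 1; 2 bumps 3 from row 2; 3 starts row 3. P = [[1, 4], [2], [3]].
Insert 5: appended to row 1. P = [[1, 4, 5], [2], [3]].
Insert 7: appended to row 1. P = [[1, 4, 5, 7], [2], [3]].
Insert 6: 6 bumps 7 from row 1; 7 appends to row 2. P = [[1, 4, 5, 6], [2, 7], [3]].

So P = [[1, 4, 5, 6], [2, 7], [3]], Q = [[1, 2, 5, 6], [3, 7], [4]].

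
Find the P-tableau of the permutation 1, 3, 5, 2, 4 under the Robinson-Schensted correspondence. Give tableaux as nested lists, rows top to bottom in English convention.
Insert 1: appended to row 1. P = [[1]].
Insert 3: appended to row 1. P = [[1, 3]].
Insert 5: appended to row 1. P = [[1, 3, 5]].
Insert 2: 2 bumps 3 from row 1; 3 starts row 2. P = [[1, 2, 5], [3]].
Insert 4: 4 bumps 5 from row 1; 5 appends to row 2. P = [[1, 2, 4], [3, 5]].

So P = [[1, 2, 4], [3, 5]].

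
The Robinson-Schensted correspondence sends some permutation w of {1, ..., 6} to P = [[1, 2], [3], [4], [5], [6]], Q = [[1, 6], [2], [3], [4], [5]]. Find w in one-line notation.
6 5 4 3 1 2

Reverse the RSK construction: for i from n down to 1, find the cell of Q containing i, remove the entry at that cell from P, and reverse-bump it up through P; the value ejected from row 1 is w(i).

Step i=6: Q has 6 at row 1, column 2; remove that cell from P, ejecting 2. So w(6) = 2. P is now [[1], [3], [4], [5], [6]].
Step i=5: Q has 5 at row 5, column 1; remove 6 from row 5 of P and reverse-bump: 6 enters row 4 and ejects 5; 5 enters row 3 and ejects 4; 4 enters row 2 and ejects 3; 3 enters row 1 and ejects 1. So w(5) = 1. P is now [[3], [4], [5], [6]].
Step i=4: Q has 4 at row 4, column 1; remove 6 from row 4 of P and reverse-bump: 6 enters row 3 and ejects 5; 5 enters row 2 and ejects 4; 4 enters row 1 and ejects 3. So w(4) = 3. P is now [[4], [5], [6]].
Step i=3: Q has 3 at row 3, column 1; remove 6 from row 3 of P and reverse-bump: 6 enters row 2 and ejects 5; 5 enters row 1 and ejects 4. So w(3) = 4. P is now [[5], [6]].
Step i=2: Q has 2 at row 2, column 1; remove 6 from row 2 of P and reverse-bump: 6 enters row 1 and ejects 5. So w(2) = 5. P is now [[6]].
Step i=1: Q has 1 at row 1, column 1; remove that cell from P, ejecting 6. So w(1) = 6. P is now [].

So w = 6 5 4 3 1 2.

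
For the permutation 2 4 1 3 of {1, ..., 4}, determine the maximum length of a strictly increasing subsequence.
2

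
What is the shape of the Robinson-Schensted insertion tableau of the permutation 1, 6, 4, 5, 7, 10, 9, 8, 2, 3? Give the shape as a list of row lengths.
[5, 2, 2, 1]

Row-insert each entry into an empty tableau.

After inserting 1: P = [[1]].
After inserting 6: P = [[1, 6]].
After inserting 4: P = [[1, 4], [6]].
After inserting 5: P = [[1, 4, 5], [6]].
After inserting 7: P = [[1, 4, 5, 7], [6]].
After inserting 10: P = [[1, 4, 5, 7, 10], [6]].
After inserting 9: P = [[1, 4, 5, 7, 9], [6, 10]].
After inserting 8: P = [[1, 4, 5, 7, 8], [6, 9], [10]].
After inserting 2: P = [[1, 2, 5, 7, 8], [4, 9], [6], [10]].
After inserting 3: P = [[1, 2, 3, 7, 8], [4, 5], [6, 9], [10]].

The final insertion tableau P = [[1, 2, 3, 7, 8], [4, 5], [6, 9], [10]] has shape [5, 2, 2, 1].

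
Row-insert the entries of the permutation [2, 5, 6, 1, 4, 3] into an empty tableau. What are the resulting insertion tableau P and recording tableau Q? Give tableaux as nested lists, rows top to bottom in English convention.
P = [[1, 3, 6], [2, 4], [5]], Q = [[1, 2, 3], [4, 5], [6]]

Insert each entry of the permutation into P by Schensted row insertion, recording in Q the position of each new cell.

Insert 2: appended to row 1. P = [[2]], Q = [[1]].
Insert 5: appended to row 1. P = [[2, 5]], Q = [[1, 2]].
Insert 6: appended to row 1. P = [[2, 5, 6]], Q = [[1, 2, 3]].
Insert 1: 1 bumps 2 from row 1; 2 starts row 2. P = [[1, 5, 6], [2]], Q = [[1, 2, 3], [4]].
Insert 4: 4 bumps 5 from row 1; 5 appends to row 2. P = [[1, 4, 6], [2, 5]], Q = [[1, 2, 3], [4, 5]].
Insert 3: 3 bumps 4 from row 1; 4 bumps 5 from row 2; 5 starts row 3. P = [[1, 3, 6], [2, 4], [5]], Q = [[1, 2, 3], [4, 5], [6]].

So P = [[1, 3, 6], [2, 4], [5]], Q = [[1, 2, 3], [4, 5], [6]].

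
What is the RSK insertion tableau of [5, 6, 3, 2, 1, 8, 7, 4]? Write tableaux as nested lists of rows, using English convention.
Insert 5: appended to row 1. P = [[5]].
Insert 6: appended to row 1. P = [[5, 6]].
Insert 3: 3 bumps 5 from row 1; 5 starts row 2. P = [[3, 6], [5]].
Insert 2: 2 bumps 3 from row 1; 3 bumps 5 from row 2; 5 starts row 3. P = [[2, 6], [3], [5]].
Insert 1: 1 bumps 2 from row 1; 2 bumps 3 from row 2; 3 bumps 5 from row 3; 5 starts row 4. P = [[1, 6], [2], [3], [5]].
Insert 8: appended to row 1. P = [[1, 6, 8], [2], [3], [5]].
Insert 7: 7 bumps 8 from row 1; 8 appends to row 2. P = [[1, 6, 7], [2, 8], [3], [5]].
Insert 4: 4 bumps 6 from row 1; 6 bumps 8 from row 2; 8 appends to row 3. P = [[1, 4, 7], [2, 6], [3, 8], [5]].

So P = [[1, 4, 7], [2, 6], [3, 8], [5]].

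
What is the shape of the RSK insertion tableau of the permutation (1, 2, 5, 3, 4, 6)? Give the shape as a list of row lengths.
RSK row insertion gives P = [[1, 2, 3, 4, 6], [5]], which has shape [5, 1].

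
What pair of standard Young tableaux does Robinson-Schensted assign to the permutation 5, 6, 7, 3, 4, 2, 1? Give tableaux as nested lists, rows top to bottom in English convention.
Insert each entry of the permutation into P by Schensted row insertion, recording in Q the position of each new cell.

Insert 5: appended to row 1. P = [[5]].
Insert 6: appended to row 1. P = [[5, 6]].
Insert 7: appended to row 1. P = [[5, 6, 7]].
Insert 3: 3 bumps 5 from row 1; 5 starts row 2. P = [[3, 6, 7], [5]].
Insert 4: 4 bumps 6 from row 1; 6 appends to row 2. P = [[3, 4, 7], [5, 6]].
Insert 2: 2 bumps 3 from row 1; 3 bumps 5 from row 2; 5 starts row 3. P = [[2, 4, 7], [3, 6], [5]].
Insert 1: 1 bumps 2 from row 1; 2 bumps 3 from row 2; 3 bumps 5 from row 3; 5 starts row 4. P = [[1, 4, 7], [2, 6], [3], [5]].

So P = [[1, 4, 7], [2, 6], [3], [5]], Q = [[1, 2, 3], [4, 5], [6], [7]].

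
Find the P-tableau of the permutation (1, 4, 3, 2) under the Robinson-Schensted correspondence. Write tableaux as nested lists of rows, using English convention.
P = [[1, 2], [3], [4]]

Insert 1: appended to row 1. P = [[1]].
Insert 4: appended to row 1. P = [[1, 4]].
Insert 3: 3 bumps 4 from row 1; 4 starts row 2. P = [[1, 3], [4]].
Insert 2: 2 bumps 3 from row 1; 3 bumps 4 from row 2; 4 starts row 3. P = [[1, 2], [3], [4]].

So P = [[1, 2], [3], [4]].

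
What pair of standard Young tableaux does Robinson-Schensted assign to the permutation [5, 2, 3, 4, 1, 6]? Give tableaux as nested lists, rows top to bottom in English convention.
P = [[1, 3, 4, 6], [2], [5]], Q = [[1, 3, 4, 6], [2], [5]]

Insert each entry of the permutation into P by Schensted row insertion, recording in Q the position of each new cell.

Insert 5: appended to row 1. P = [[5]].
Insert 2: 2 bumps 5 from row 1; 5 starts row 2. P = [[2], [5]].
Insert 3: appended to row 1. P = [[2, 3], [5]].
Insert 4: appended to row 1. P = [[2, 3, 4], [5]].
Insert 1: 1 bumps 2 from row 1; 2 bumps 5 from row 2; 5 starts row 3. P = [[1, 3, 4], [2], [5]].
Insert 6: appended to row 1. P = [[1, 3, 4, 6], [2], [5]].

So P = [[1, 3, 4, 6], [2], [5]], Q = [[1, 3, 4, 6], [2], [5]].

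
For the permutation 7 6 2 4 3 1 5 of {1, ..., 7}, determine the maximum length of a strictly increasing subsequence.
3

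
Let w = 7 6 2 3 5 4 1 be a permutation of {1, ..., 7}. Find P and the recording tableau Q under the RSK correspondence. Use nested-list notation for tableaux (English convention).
Insert each entry of the permutation into P by Schensted row insertion, recording in Q the position of each new cell.

Insert 7: appended to row 1. P = [[7]].
Insert 6: 6 bumps 7 from row 1; 7 starts row 2. P = [[6], [7]].
Insert 2: 2 bumps 6 from row 1; 6 bumps 7 from row 2; 7 starts row 3. P = [[2], [6], [7]].
Insert 3: appended to row 1. P = [[2, 3], [6], [7]].
Insert 5: appended to row 1. P = [[2, 3, 5], [6], [7]].
Insert 4: 4 bumps 5 from row 1; 5 bumps 6 from row 2; 6 bumps 7 from row 3; 7 starts row 4. P = [[2, 3, 4], [5], [6], [7]].
Insert 1: 1 bumps 2 from row 1; 2 bumps 5 from row 2; 5 bumps 6 from row 3; 6 bumps 7 from row 4; 7 starts row 5. P = [[1, 3, 4], [2], [5], [6], [7]].

So P = [[1, 3, 4], [2], [5], [6], [7]], Q = [[1, 4, 5], [2], [3], [6], [7]].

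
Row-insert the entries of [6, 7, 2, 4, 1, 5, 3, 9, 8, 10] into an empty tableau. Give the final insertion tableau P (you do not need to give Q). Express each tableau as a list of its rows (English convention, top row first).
P = [[1, 3, 5, 8, 10], [2, 4, 9], [6, 7]]

Insert 6: appended to row 1. P = [[6]].
Insert 7: appended to row 1. P = [[6, 7]].
Insert 2: 2 bumps 6 from row 1; 6 starts row 2. P = [[2, 7], [6]].
Insert 4: 4 bumps 7 from row 1; 7 appends to row 2. P = [[2, 4], [6, 7]].
Insert 1: 1 bumps 2 from row 1; 2 bumps 6 from row 2; 6 starts row 3. P = [[1, 4], [2, 7], [6]].
Insert 5: appended to row 1. P = [[1, 4, 5], [2, 7], [6]].
Insert 3: 3 bumps 4 from row 1; 4 bumps 7 from row 2; 7 appends to row 3. P = [[1, 3, 5], [2, 4], [6, 7]].
Insert 9: appended to row 1. P = [[1, 3, 5, 9], [2, 4], [6, 7]].
Insert 8: 8 bumps 9 from row 1; 9 appends to row 2. P = [[1, 3, 5, 8], [2, 4, 9], [6, 7]].
Insert 10: appended to row 1. P = [[1, 3, 5, 8, 10], [2, 4, 9], [6, 7]].

So P = [[1, 3, 5, 8, 10], [2, 4, 9], [6, 7]].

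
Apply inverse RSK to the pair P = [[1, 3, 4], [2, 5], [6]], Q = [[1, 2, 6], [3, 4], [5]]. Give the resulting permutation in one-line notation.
Reverse RSK: for i = n, n-1, ..., 1, locate i in Q, remove the corresponding corner cell from P, and reverse-bump its entry up through P; the value ejected from row 1 is w(i).

So w = 2 6 1 5 3 4.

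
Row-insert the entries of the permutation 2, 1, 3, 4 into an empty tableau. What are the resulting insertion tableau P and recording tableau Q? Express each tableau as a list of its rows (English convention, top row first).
Insert each entry of the permutation into P by Schensted row insertion, recording in Q the position of each new cell.

Insert 2: appended to row 1. P = [[2]].
Insert 1: 1 bumps 2 from row 1; 2 starts row 2. P = [[1], [2]].
Insert 3: appended to row 1. P = [[1, 3], [2]].
Insert 4: appended to row 1. P = [[1, 3, 4], [2]].

So P = [[1, 3, 4], [2]], Q = [[1, 3, 4], [2]].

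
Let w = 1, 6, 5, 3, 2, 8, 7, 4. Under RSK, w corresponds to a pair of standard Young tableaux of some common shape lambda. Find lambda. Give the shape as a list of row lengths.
[3, 2, 2, 1]

Row-insert each entry into an empty tableau.

After inserting 1: P = [[1]].
After inserting 6: P = [[1, 6]].
After inserting 5: P = [[1, 5], [6]].
After inserting 3: P = [[1, 3], [5], [6]].
After inserting 2: P = [[1, 2], [3], [5], [6]].
After inserting 8: P = [[1, 2, 8], [3], [5], [6]].
After inserting 7: P = [[1, 2, 7], [3, 8], [5], [6]].
After inserting 4: P = [[1, 2, 4], [3, 7], [5, 8], [6]].

The final insertion tableau P = [[1, 2, 4], [3, 7], [5, 8], [6]] has shape [3, 2, 2, 1].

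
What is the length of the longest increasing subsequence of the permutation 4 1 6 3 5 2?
3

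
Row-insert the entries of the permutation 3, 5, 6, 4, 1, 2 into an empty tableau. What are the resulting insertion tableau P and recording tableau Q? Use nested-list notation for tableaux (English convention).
Insert each entry of the permutation into P by Schensted row insertion, recording in Q the position of each new cell.

Insert 3: appended to row 1. P = [[3]], Q = [[1]].
Insert 5: appended to row 1. P = [[3, 5]], Q = [[1, 2]].
Insert 6: appended to row 1. P = [[3, 5, 6]], Q = [[1, 2, 3]].
Insert 4: 4 bumps 5 from row 1; 5 starts row 2. P = [[3, 4, 6], [5]], Q = [[1, 2, 3], [4]].
Insert 1: 1 bumps 3 from row 1; 3 bumps 5 from row 2; 5 starts row 3. P = [[1, 4, 6], [3], [5]], Q = [[1, 2, 3], [4], [5]].
Insert 2: 2 bumps 4 from row 1; 4 appends to row 2. P = [[1, 2, 6], [3, 4], [5]], Q = [[1, 2, 3], [4, 6], [5]].

So P = [[1, 2, 6], [3, 4], [5]], Q = [[1, 2, 3], [4, 6], [5]].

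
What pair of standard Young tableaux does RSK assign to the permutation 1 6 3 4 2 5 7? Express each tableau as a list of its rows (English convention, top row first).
Insert each entry of the permutation into P by Schensted row insertion, recording in Q the position of each new cell.

Insert 1: appended to row 1. P = [[1]].
Insert 6: appended to row 1. P = [[1, 6]].
Insert 3: 3 bumps 6 from row 1; 6 starts row 2. P = [[1, 3], [6]].
Insert 4: appended to row 1. P = [[1, 3, 4], [6]].
Insert 2: 2 bumps 3 from row 1; 3 bumps 6 from row 2; 6 starts row 3. P = [[1, 2, 4], [3], [6]].
Insert 5: appended to row 1. P = [[1, 2, 4, 5], [3], [6]].
Insert 7: appended to row 1. P = [[1, 2, 4, 5, 7], [3], [6]].

So P = [[1, 2, 4, 5, 7], [3], [6]], Q = [[1, 2, 4, 6, 7], [3], [5]].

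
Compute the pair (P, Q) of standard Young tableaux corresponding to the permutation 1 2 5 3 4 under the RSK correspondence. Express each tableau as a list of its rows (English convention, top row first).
P = [[1, 2, 3, 4], [5]], Q = [[1, 2, 3, 5], [4]]

Insert each entry of the permutation into P by Schensted row insertion, recording in Q the position of each new cell.

Insert 1: appended to row 1. P = [[1]].
Insert 2: appended to row 1. P = [[1, 2]].
Insert 5: appended to row 1. P = [[1, 2, 5]].
Insert 3: 3 bumps 5 from row 1; 5 starts row 2. P = [[1, 2, 3], [5]].
Insert 4: appended to row 1. P = [[1, 2, 3, 4], [5]].

So P = [[1, 2, 3, 4], [5]], Q = [[1, 2, 3, 5], [4]].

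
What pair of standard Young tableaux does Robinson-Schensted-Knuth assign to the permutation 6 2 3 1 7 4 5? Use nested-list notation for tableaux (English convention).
P = [[1, 3, 4, 5], [2, 7], [6]], Q = [[1, 3, 5, 7], [2, 6], [4]]

Insert each entry of the permutation into P by Schensted row insertion, recording in Q the position of each new cell.

After inserting 6: P = [[6]].
After inserting 2: P = [[2], [6]].
After inserting 3: P = [[2, 3], [6]].
After inserting 1: P = [[1, 3], [2], [6]].
After inserting 7: P = [[1, 3, 7], [2], [6]].
After inserting 4: P = [[1, 3, 4], [2, 7], [6]].
After inserting 5: P = [[1, 3, 4, 5], [2, 7], [6]].

So P = [[1, 3, 4, 5], [2, 7], [6]], Q = [[1, 3, 5, 7], [2, 6], [4]].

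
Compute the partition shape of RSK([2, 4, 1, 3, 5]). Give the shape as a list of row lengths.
[3, 2]

Row-insert each entry into an empty tableau.

After inserting 2: P = [[2]].
After inserting 4: P = [[2, 4]].
After inserting 1: P = [[1, 4], [2]].
After inserting 3: P = [[1, 3], [2, 4]].
After inserting 5: P = [[1, 3, 5], [2, 4]].

The final insertion tableau P = [[1, 3, 5], [2, 4]] has shape [3, 2].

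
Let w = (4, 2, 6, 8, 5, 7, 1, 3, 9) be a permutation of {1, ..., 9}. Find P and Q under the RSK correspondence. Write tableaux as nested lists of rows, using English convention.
Insert each entry of the permutation into P by Schensted row insertion, recording in Q the position of each new cell.

After inserting 4: P = [[4]].
After inserting 2: P = [[2], [4]].
After inserting 6: P = [[2, 6], [4]].
After inserting 8: P = [[2, 6, 8], [4]].
After inserting 5: P = [[2, 5, 8], [4, 6]].
After inserting 7: P = [[2, 5, 7], [4, 6, 8]].
After inserting 1: P = [[1, 5, 7], [2, 6, 8], [4]].
After inserting 3: P = [[1, 3, 7], [2, 5, 8], [4, 6]].
After inserting 9: P = [[1, 3, 7, 9], [2, 5, 8], [4, 6]].

So P = [[1, 3, 7, 9], [2, 5, 8], [4, 6]], Q = [[1, 3, 4, 9], [2, 5, 6], [7, 8]].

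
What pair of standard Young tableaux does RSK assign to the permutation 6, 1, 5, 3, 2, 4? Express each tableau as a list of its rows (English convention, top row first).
Insert each entry of the permutation into P by Schensted row insertion, recording in Q the position of each new cell.

Insert 6: appended to row 1. P = [[6]].
Insert 1: 1 bumps 6 from row 1; 6 starts row 2. P = [[1], [6]].
Insert 5: appended to row 1. P = [[1, 5], [6]].
Insert 3: 3 bumps 5 from row 1; 5 bumps 6 from row 2; 6 starts row 3. P = [[1, 3], [5], [6]].
Insert 2: 2 bumps 3 from row 1; 3 bumps 5 from row 2; 5 bumps 6 from row 3; 6 starts row 4. P = [[1, 2], [3], [5], [6]].
Insert 4: appended to row 1. P = [[1, 2, 4], [3], [5], [6]].

So P = [[1, 2, 4], [3], [5], [6]], Q = [[1, 3, 6], [2], [4], [5]].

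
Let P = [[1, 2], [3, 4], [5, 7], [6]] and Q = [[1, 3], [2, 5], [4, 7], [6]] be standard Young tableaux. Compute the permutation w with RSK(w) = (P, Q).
Reverse the RSK construction: for i from n down to 1, find the cell of Q containing i, remove the entry at that cell from P, and reverse-bump it up through P; the value ejected from row 1 is w(i).

Step i=7: Q has 7 at row 3, column 2; remove 7 from row 3 of P and reverse-bump: 7 enters row 2 and ejects 4; 4 enters row 1 and ejects 2. So w(7) = 2. P is now [[1, 4], [3, 7], [5], [6]].
Step i=6: Q has 6 at row 4, column 1; remove 6 from row 4 of P and reverse-bump: 6 enters row 3 and ejects 5; 5 enters row 2 and ejects 3; 3 enters row 1 and ejects 1. So w(6) = 1. P is now [[3, 4], [5, 7], [6]].
Step i=5: Q has 5 at row 2, column 2; remove 7 from row 2 of P and reverse-bump: 7 enters row 1 and ejects 4. So w(5) = 4. P is now [[3, 7], [5], [6]].
Step i=4: Q has 4 at row 3, column 1; remove 6 from row 3 of P and reverse-bump: 6 enters row 2 and ejects 5; 5 enters row 1 and ejects 3. So w(4) = 3. P is now [[5, 7], [6]].
Step i=3: Q has 3 at row 1, column 2; remove that cell from P, ejecting 7. So w(3) = 7. P is now [[5], [6]].
Step i=2: Q has 2 at row 2, column 1; remove 6 from row 2 of P and reverse-bump: 6 enters row 1 and ejects 5. So w(2) = 5. P is now [[6]].
Step i=1: Q has 1 at row 1, column 1; remove that cell from P, ejecting 6. So w(1) = 6. P is now [].

So w = 6 5 7 3 4 1 2.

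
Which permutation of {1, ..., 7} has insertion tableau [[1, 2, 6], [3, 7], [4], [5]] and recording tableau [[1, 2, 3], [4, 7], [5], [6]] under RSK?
1 5 7 4 3 2 6

Reverse the RSK construction: for i from n down to 1, find the cell of Q containing i, remove the entry at that cell from P, and reverse-bump it up through P; the value ejected from row 1 is w(i).

Step i=7: Q has 7 at row 2, column 2; remove 7 from row 2 of P and reverse-bump: 7 enters row 1 and ejects 6. So w(7) = 6. P is now [[1, 2, 7], [3], [4], [5]].
Step i=6: Q has 6 at row 4, column 1; remove 5 from row 4 of P and reverse-bump: 5 enters row 3 and ejects 4; 4 enters row 2 and ejects 3; 3 enters row 1 and ejects 2. So w(6) = 2. P is now [[1, 3, 7], [4], [5]].
Step i=5: Q has 5 at row 3, column 1; remove 5 from row 3 of P and reverse-bump: 5 enters row 2 and ejects 4; 4 enters row 1 and ejects 3. So w(5) = 3. P is now [[1, 4, 7], [5]].
Step i=4: Q has 4 at row 2, column 1; remove 5 from row 2 of P and reverse-bump: 5 enters row 1 and ejects 4. So w(4) = 4. P is now [[1, 5, 7]].
Step i=3: Q has 3 at row 1, column 3; remove that cell from P, ejecting 7. So w(3) = 7. P is now [[1, 5]].
Step i=2: Q has 2 at row 1, column 2; remove that cell from P, ejecting 5. So w(2) = 5. P is now [[1]].
Step i=1: Q has 1 at row 1, column 1; remove that cell from P, ejecting 1. So w(1) = 1. P is now [].

So w = 1 5 7 4 3 2 6.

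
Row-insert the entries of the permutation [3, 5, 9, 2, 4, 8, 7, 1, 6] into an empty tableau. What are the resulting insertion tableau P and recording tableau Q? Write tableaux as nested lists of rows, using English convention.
P = [[1, 4, 6], [2, 5, 7], [3, 8], [9]], Q = [[1, 2, 3], [4, 5, 6], [7, 9], [8]]

Insert each entry of the permutation into P by Schensted row insertion, recording in Q the position of each new cell.

Insert 3: appended to row 1. P = [[3]].
Insert 5: appended to row 1. P = [[3, 5]].
Insert 9: appended to row 1. P = [[3, 5, 9]].
Insert 2: 2 bumps 3 from row 1; 3 starts row 2. P = [[2, 5, 9], [3]].
Insert 4: 4 bumps 5 from row 1; 5 appends to row 2. P = [[2, 4, 9], [3, 5]].
Insert 8: 8 bumps 9 from row 1; 9 appends to row 2. P = [[2, 4, 8], [3, 5, 9]].
Insert 7: 7 bumps 8 from row 1; 8 bumps 9 from row 2; 9 starts row 3. P = [[2, 4, 7], [3, 5, 8], [9]].
Insert 1: 1 bumps 2 from row 1; 2 bumps 3 from row 2; 3 bumps 9 from row 3; 9 starts row 4. P = [[1, 4, 7], [2, 5, 8], [3], [9]].
Insert 6: 6 bumps 7 from row 1; 7 bumps 8 from row 2; 8 appends to row 3. P = [[1, 4, 6], [2, 5, 7], [3, 8], [9]].

So P = [[1, 4, 6], [2, 5, 7], [3, 8], [9]], Q = [[1, 2, 3], [4, 5, 6], [7, 9], [8]].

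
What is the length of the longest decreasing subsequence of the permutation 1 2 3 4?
1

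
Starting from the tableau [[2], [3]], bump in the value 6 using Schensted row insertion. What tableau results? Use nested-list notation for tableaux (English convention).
6 is larger than every entry of row 1, so it is appended to row 1. The new tableau is [[2, 6], [3]].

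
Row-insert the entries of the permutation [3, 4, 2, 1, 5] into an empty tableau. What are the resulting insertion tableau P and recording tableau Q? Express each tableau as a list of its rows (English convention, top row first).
Insert each entry of the permutation into P by Schensted row insertion, recording in Q the position of each new cell.

After inserting 3: P = [[3]].
After inserting 4: P = [[3, 4]].
After inserting 2: P = [[2, 4], [3]].
After inserting 1: P = [[1, 4], [2], [3]].
After inserting 5: P = [[1, 4, 5], [2], [3]].

So P = [[1, 4, 5], [2], [3]], Q = [[1, 2, 5], [3], [4]].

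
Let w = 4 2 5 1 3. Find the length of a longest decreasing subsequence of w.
3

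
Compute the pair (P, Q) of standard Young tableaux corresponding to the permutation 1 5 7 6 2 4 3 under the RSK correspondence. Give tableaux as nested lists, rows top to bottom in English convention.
Insert each entry of the permutation into P by Schensted row insertion, recording in Q the position of each new cell.

Insert 1: appended to row 1. P = [[1]].
Insert 5: appended to row 1. P = [[1, 5]].
Insert 7: appended to row 1. P = [[1, 5, 7]].
Insert 6: 6 bumps 7 from row 1; 7 starts row 2. P = [[1, 5, 6], [7]].
Insert 2: 2 bumps 5 from row 1; 5 bumps 7 from row 2; 7 starts row 3. P = [[1, 2, 6], [5], [7]].
Insert 4: 4 bumps 6 from row 1; 6 appends to row 2. P = [[1, 2, 4], [5, 6], [7]].
Insert 3: 3 bumps 4 from row 1; 4 bumps 5 from row 2; 5 bumps 7 from row 3; 7 starts row 4. P = [[1, 2, 3], [4, 6], [5], [7]].

So P = [[1, 2, 3], [4, 6], [5], [7]], Q = [[1, 2, 3], [4, 6], [5], [7]].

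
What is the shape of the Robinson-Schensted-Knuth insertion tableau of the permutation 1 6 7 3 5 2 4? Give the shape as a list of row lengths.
[3, 2, 2]

Row-insert each entry into an empty tableau.

After inserting 1: P = [[1]].
After inserting 6: P = [[1, 6]].
After inserting 7: P = [[1, 6, 7]].
After inserting 3: P = [[1, 3, 7], [6]].
After inserting 5: P = [[1, 3, 5], [6, 7]].
After inserting 2: P = [[1, 2, 5], [3, 7], [6]].
After inserting 4: P = [[1, 2, 4], [3, 5], [6, 7]].

The final insertion tableau P = [[1, 2, 4], [3, 5], [6, 7]] has shape [3, 2, 2].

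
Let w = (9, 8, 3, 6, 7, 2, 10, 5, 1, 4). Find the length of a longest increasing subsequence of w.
4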